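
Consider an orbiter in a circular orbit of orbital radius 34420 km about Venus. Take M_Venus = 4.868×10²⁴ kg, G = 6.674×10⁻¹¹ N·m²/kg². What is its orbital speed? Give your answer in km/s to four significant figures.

v ≈ 3.072 km/s

μ = GM = 6.674×10⁻¹¹ × 4.868×10²⁴ = 3.249×10¹⁴ m³/s².
r = 34420 km = 3.442×10⁷ m.
For a circular orbit v = √(μ/r) = √(3.249×10¹⁴ / 3.442×10⁷) = √(9.439×10⁶) = 3072 m/s.
That is 3.072 km/s.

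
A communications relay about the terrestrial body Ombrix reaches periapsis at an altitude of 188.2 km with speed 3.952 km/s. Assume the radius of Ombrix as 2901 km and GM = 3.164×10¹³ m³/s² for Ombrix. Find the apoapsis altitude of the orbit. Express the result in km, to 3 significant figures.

r_p = 2901 + 188.2 = 3089.2 km = 3.089×10⁶ m.
Specific energy ε = v²/2 − μ/r = -2.433×10⁶ J/kg, so a = −μ/(2ε) = 6.502×10⁶ m.
The apsides satisfy r_p + r_a = 2a, so the apoapsis radius is 2a − r_p = 9.915×10⁶ m = 9915.4 km.
Apoapsis altitude = 9915.4 − 2901 = 7014.4 km.

apoapsis altitude ≈ 7010 km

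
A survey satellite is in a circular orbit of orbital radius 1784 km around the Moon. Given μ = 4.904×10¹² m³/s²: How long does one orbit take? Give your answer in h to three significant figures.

r = 1784 km = 1.784×10⁶ m.
Kepler's third law: T = 2π√(r³/μ) = 2π√((1.784×10⁶)³ / 4.904×10¹²).
r³/μ = 1.158×10⁶ s², so T = 2π × 1.076×10³ = 6.761×10³ s.
Converting: 6.761×10³ s ÷ 3600 = 1.878 h.

T ≈ 1.88 h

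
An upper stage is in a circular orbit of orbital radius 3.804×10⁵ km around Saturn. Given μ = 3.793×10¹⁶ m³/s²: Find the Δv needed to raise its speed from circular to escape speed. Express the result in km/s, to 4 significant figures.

Δv ≈ 4.136 km/s

r = 3.804×10⁵ km = 3.804×10⁸ m.
Circular speed v_c = √(μ/r) = 9986 m/s.
Escape speed v_esc = √(2μ/r) = √2 × v_c = 14120 m/s.
Δv = v_esc − v_c = 4136 m/s = 4.136 km/s.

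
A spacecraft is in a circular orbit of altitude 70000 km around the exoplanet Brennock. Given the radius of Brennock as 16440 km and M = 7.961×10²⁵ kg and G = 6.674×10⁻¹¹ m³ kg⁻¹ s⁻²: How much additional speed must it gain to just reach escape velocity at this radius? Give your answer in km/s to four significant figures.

μ = GM = 6.674×10⁻¹¹ × 7.961×10²⁵ = 5.313×10¹⁵ m³/s².
r = 16440 + 70000 = 86440 km = 8.6440×10⁷ m.
Circular speed v_c = √(μ/r) = 7840 m/s.
Escape speed v_esc = √(2μ/r) = √2 × v_c = 11090 m/s.
Δv = v_esc − v_c = 3247 m/s = 3.247 km/s.

Δv ≈ 3.247 km/s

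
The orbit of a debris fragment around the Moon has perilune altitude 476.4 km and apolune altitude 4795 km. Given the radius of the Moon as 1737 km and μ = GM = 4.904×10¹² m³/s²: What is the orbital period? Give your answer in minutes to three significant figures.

r_p = 1737 + 476.4 = 2213.4 km = 2.2134×10⁶ m.
r_a = 1737 + 4795 = 6532.0 km = 6.5320×10⁶ m.
Semi-major axis a = (r_p + r_a)/2 = (2213.4 + 6532.0)/2 = 4372.7 km = 4.373×10⁶ m.
By Kepler's third law T = 2π√(a³/μ) = 2π × 4.129×10³ = 2.594×10⁴ s.
= 432.4 minutes.

T ≈ 432 minutes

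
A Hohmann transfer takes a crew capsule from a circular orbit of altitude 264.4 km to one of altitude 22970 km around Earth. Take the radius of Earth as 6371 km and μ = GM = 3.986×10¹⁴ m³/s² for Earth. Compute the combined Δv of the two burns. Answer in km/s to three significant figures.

r₁ = 6371 + 264.4 = 6635.4 km = 6.6354×10⁶ m.
r₂ = 6371 + 22970 = 29341 km = 2.9341×10⁷ m.
Transfer ellipse a_t = (r₁ + r₂)/2 = 1.799×10⁷ m.
At r₁: circular v_c1 = √(μ/r₁) = 7751 m/s; transfer-perigee v_p = √[μ(2/r₁ − 1/a_t)] = 9899 m/s.
Δv₁ = v_p − v_c1 = 2148 m/s.
At r₂: circular v_c2 = √(μ/r₂) = 3686 m/s; transfer-apogee v_a = √[μ(2/r₂ − 1/a_t)] = 2239 m/s.
Δv₂ = v_c2 − v_a = 1447 m/s.
Total Δv = Δv₁ + Δv₂ = 3595 m/s = 3.595 km/s.

Δv_total ≈ 3.60 km/s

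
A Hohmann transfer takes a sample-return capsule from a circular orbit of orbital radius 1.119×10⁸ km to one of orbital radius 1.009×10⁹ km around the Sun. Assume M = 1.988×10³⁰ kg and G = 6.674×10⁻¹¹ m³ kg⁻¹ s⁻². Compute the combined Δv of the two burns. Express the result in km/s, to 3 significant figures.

μ = GM = 6.674×10⁻¹¹ × 1.988×10³⁰ = 1.327×10²⁰ m³/s².
r₁ = 1.119×10⁸ km = 1.119×10¹¹ m.
r₂ = 1.009×10⁹ km = 1.009×10¹² m.
Transfer ellipse a_t = (r₁ + r₂)/2 = 5.604×10¹¹ m.
At r₁: circular v_c1 = √(μ/r₁) = 34430 m/s; transfer-perihelion v_p = √[μ(2/r₁ − 1/a_t)] = 46200 m/s.
Δv₁ = v_p − v_c1 = 11770 m/s.
At r₂: circular v_c2 = √(μ/r₂) = 11470 m/s; transfer-aphelion v_a = √[μ(2/r₂ − 1/a_t)] = 5124 m/s.
Δv₂ = v_c2 − v_a = 6343 m/s.
Total Δv = Δv₁ + Δv₂ = 18110 m/s = 18.11 km/s.

Δv_total ≈ 18.1 km/s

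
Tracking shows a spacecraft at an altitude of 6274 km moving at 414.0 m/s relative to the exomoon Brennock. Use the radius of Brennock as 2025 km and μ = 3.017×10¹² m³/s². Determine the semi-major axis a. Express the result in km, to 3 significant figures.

a ≈ 5430 km

r = 2025 + 6274 = 8299.0 km = 8.299×10⁶ m.
Vis-viva rearranged: 1/a = 2/r − v²/μ = 2.410×10⁻⁷ − 5.681×10⁻⁸ = 1.842×10⁻⁷ m⁻¹.
a = 5.429×10⁶ m = 5429.4 km.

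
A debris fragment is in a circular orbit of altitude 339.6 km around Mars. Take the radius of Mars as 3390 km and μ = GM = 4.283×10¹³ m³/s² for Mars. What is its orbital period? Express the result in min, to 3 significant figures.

r = 3390 + 339.6 = 3729.6 km = 3.7296×10⁶ m.
Kepler's third law: T = 2π√(r³/μ) = 2π√((3.730×10⁶)³ / 4.283×10¹³).
r³/μ = 1.211×10⁶ s², so T = 2π × 1.101×10³ = 6.915×10³ s.
Converting: 6.915×10³ s ÷ 60.00 = 115.3 min.

T ≈ 115 min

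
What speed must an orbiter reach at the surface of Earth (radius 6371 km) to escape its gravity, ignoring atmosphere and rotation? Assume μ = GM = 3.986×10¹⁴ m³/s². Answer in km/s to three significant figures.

r = R = 6.371×10⁶ m.
Escape speed v_esc = √(2μ/r) = √(2 × 3.986×10¹⁴ / 6.371×10⁶) = √(1.251×10⁸) = 11190 m/s.
= 11.19 km/s.

v_esc ≈ 11.2 km/s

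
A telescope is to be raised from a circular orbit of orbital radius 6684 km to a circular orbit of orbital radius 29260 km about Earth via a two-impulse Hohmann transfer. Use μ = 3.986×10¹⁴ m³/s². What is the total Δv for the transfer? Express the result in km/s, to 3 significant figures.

Δv_total ≈ 3.57 km/s

r₁ = 6684 km = 6.684×10⁶ m.
r₂ = 29260 km = 2.926×10⁷ m.
Transfer ellipse a_t = (r₁ + r₂)/2 = 1.797×10⁷ m.
At r₁: circular v_c1 = √(μ/r₁) = 7722 m/s; transfer-perigee v_p = √[μ(2/r₁ − 1/a_t)] = 9853 m/s.
Δv₁ = v_p − v_c1 = 2131 m/s.
At r₂: circular v_c2 = √(μ/r₂) = 3691 m/s; transfer-apogee v_a = √[μ(2/r₂ − 1/a_t)] = 2251 m/s.
Δv₂ = v_c2 − v_a = 1440 m/s.
Total Δv = Δv₁ + Δv₂ = 3571 m/s = 3.571 km/s.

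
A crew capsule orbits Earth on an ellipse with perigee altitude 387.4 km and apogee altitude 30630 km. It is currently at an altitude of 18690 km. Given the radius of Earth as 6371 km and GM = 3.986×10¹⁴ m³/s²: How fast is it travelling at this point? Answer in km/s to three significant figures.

r_p = 6371 + 387.4 = 6758.4 km = 6.7584×10⁶ m.
r_a = 6371 + 30630 = 37001 km = 3.7001×10⁷ m.
r = 6371 + 18690 = 25061 km = 2.506×10⁷ m.
Semi-major axis a = (r_p + r_a)/2 = 21880 km = 2.188×10⁷ m.
Vis-viva: v² = μ(2/r − 1/a) = 3.986×10¹⁴ × (7.981×10⁻⁸ − 4.570×10⁻⁸) = 1.359×10⁷ m²/s².
v = 3687 m/s = 3.687 km/s.

v ≈ 3.69 km/s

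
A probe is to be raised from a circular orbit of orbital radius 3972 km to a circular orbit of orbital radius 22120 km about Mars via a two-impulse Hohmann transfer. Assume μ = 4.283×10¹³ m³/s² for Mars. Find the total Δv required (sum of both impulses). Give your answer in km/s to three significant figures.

r₁ = 3972 km = 3.972×10⁶ m.
r₂ = 22120 km = 2.212×10⁷ m.
Transfer ellipse a_t = (r₁ + r₂)/2 = 1.305×10⁷ m.
At r₁: circular v_c1 = √(μ/r₁) = 3284 m/s; transfer-periapsis v_p = √[μ(2/r₁ − 1/a_t)] = 4276 m/s.
Δv₁ = v_p − v_c1 = 992.1 m/s.
At r₂: circular v_c2 = √(μ/r₂) = 1391 m/s; transfer-apoapsis v_a = √[μ(2/r₂ − 1/a_t)] = 767.8 m/s.
Δv₂ = v_c2 − v_a = 623.7 m/s.
Total Δv = Δv₁ + Δv₂ = 1616 m/s = 1.616 km/s.

Δv_total ≈ 1.62 km/s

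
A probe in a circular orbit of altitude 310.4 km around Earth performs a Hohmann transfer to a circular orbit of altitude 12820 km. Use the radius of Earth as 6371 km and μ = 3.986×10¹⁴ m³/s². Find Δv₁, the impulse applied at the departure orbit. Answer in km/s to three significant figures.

Δv ≈ 1.68 km/s

r₁ = 6371 + 310.4 = 6681.4 km = 6.6814×10⁶ m.
r₂ = 6371 + 12820 = 19191 km = 1.9191×10⁷ m.
Transfer ellipse a_t = (r₁ + r₂)/2 = 1.294×10⁷ m.
At r₁: circular v_c1 = √(μ/r₁) = 7724 m/s; transfer-perigee v_p = √[μ(2/r₁ − 1/a_t)] = 9408 m/s.
Δv₁ = v_p − v_c1 = 1684 m/s.
= 1.684 km/s.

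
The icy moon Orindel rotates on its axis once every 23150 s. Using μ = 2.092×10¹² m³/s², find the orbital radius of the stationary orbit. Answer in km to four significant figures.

r_sync ≈ 3051 km

A synchronous orbit has period T, so by Kepler's third law a = (μT²/4π²)^(1/3).
μT²/4π² = 2.092×10¹² × (2.315×10⁴)² / 39.48 = 2.840×10¹⁹ m³.
a = 3.051×10⁶ m = 3050.9 km.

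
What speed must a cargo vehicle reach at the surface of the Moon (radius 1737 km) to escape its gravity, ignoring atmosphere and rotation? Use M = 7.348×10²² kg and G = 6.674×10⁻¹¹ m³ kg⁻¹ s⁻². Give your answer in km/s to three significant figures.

v_esc ≈ 2.38 km/s

μ = GM = 6.674×10⁻¹¹ × 7.348×10²² = 4.904×10¹² m³/s².
r = R = 1.737×10⁶ m.
Escape speed v_esc = √(2μ/r) = √(2 × 4.904×10¹² / 1.737×10⁶) = √(5.647×10⁶) = 2376 m/s.
= 2.376 km/s.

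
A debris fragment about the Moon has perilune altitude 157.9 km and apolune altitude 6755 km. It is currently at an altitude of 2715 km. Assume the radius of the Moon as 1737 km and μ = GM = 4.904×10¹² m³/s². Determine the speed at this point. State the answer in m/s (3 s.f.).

r_p = 1737 + 157.9 = 1894.9 km = 1.8949×10⁶ m.
r_a = 1737 + 6755 = 8492.0 km = 8.4920×10⁶ m.
r = 1737 + 2715 = 4452.0 km = 4.452×10⁶ m.
Semi-major axis a = (r_p + r_a)/2 = 5193.4 km = 5.193×10⁶ m.
Vis-viva: v² = μ(2/r − 1/a) = 4.904×10¹² × (4.492×10⁻⁷ − 1.926×10⁻⁷) = 1.259×10⁶ m²/s².
v = 1122 m/s.

v ≈ 1120 m/s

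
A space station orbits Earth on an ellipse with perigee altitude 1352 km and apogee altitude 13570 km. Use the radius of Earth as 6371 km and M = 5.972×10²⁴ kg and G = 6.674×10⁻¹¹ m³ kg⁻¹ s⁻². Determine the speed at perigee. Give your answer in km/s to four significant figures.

μ = GM = 6.674×10⁻¹¹ × 5.972×10²⁴ = 3.986×10¹⁴ m³/s².
r_p = 6371 + 1352 = 7723.0 km = 7.7230×10⁶ m.
r_a = 6371 + 13570 = 19941 km = 1.9941×10⁷ m.
Semi-major axis a = (r_p + r_a)/2 = 13832 km = 1.383×10⁷ m.
Vis-viva: v² = μ(2/r − 1/a) = 3.986×10¹⁴ × (2.590×10⁻⁷ − 7.230×10⁻⁸) = 7.440×10⁷ m²/s².
v = 8626 m/s = 8.626 km/s.

v ≈ 8.626 km/s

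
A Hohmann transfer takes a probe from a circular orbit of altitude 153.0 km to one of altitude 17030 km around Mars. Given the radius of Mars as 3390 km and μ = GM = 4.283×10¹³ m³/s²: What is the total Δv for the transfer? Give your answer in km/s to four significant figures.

r₁ = 3390 + 153.0 = 3543.0 km = 3.5430×10⁶ m.
r₂ = 3390 + 17030 = 20420 km = 2.0420×10⁷ m.
Transfer ellipse a_t = (r₁ + r₂)/2 = 1.198×10⁷ m.
At r₁: circular v_c1 = √(μ/r₁) = 3477 m/s; transfer-periapsis v_p = √[μ(2/r₁ − 1/a_t)] = 4539 m/s.
Δv₁ = v_p − v_c1 = 1062 m/s.
At r₂: circular v_c2 = √(μ/r₂) = 1448 m/s; transfer-apoapsis v_a = √[μ(2/r₂ − 1/a_t)] = 787.5 m/s.
Δv₂ = v_c2 − v_a = 660.7 m/s.
Total Δv = Δv₁ + Δv₂ = 1723 m/s = 1.723 km/s.

Δv_total ≈ 1.723 km/s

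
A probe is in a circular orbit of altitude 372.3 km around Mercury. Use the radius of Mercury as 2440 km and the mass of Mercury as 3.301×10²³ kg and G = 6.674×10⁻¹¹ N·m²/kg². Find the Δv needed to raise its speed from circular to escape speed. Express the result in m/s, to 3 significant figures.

μ = GM = 6.674×10⁻¹¹ × 3.301×10²³ = 2.203×10¹³ m³/s².
r = 2440 + 372.3 = 2812.3 km = 2.8123×10⁶ m.
Circular speed v_c = √(μ/r) = 2799 m/s.
Escape speed v_esc = √(2μ/r) = √2 × v_c = 3958 m/s.
Δv = v_esc − v_c = 1159 m/s.

Δv ≈ 1160 m/s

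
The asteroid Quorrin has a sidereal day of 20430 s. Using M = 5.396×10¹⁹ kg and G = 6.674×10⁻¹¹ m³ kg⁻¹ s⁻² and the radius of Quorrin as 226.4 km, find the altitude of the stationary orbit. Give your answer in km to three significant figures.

h_sync ≈ 110 km

μ = GM = 6.674×10⁻¹¹ × 5.396×10¹⁹ = 3.601×10⁹ m³/s².
A synchronous orbit has period T, so by Kepler's third law a = (μT²/4π²)^(1/3).
μT²/4π² = 3.601×10⁹ × (2.043×10⁴)² / 39.48 = 3.807×10¹⁶ m³.
a = 3.364×10⁵ m = 336.42 km.
Altitude h = a − R = 336.42 − 226.4 = 110.02 km.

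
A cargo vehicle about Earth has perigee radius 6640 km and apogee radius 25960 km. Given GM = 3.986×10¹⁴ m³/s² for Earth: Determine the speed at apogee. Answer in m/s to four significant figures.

v ≈ 2501 m/s

Semi-major axis a = (r_p + r_a)/2 = 16300 km = 1.630×10⁷ m.
Vis-viva: v² = μ(2/r − 1/a) = 3.986×10¹⁴ × (7.704×10⁻⁸ − 6.135×10⁻⁸) = 6.255×10⁶ m²/s².
v = 2501 m/s.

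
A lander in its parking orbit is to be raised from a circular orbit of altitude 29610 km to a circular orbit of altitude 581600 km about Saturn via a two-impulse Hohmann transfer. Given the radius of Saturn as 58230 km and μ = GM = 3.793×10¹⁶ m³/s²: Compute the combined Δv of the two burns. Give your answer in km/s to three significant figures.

Δv_total ≈ 10.7 km/s

r₁ = 58230 + 29610 = 87840 km = 8.7840×10⁷ m.
r₂ = 58230 + 581600 = 639830 km = 6.3983×10⁸ m.
Transfer ellipse a_t = (r₁ + r₂)/2 = 3.638×10⁸ m.
At r₁: circular v_c1 = √(μ/r₁) = 20780 m/s; transfer-perikrone v_p = √[μ(2/r₁ − 1/a_t)] = 27560 m/s.
Δv₁ = v_p − v_c1 = 6777 m/s.
At r₂: circular v_c2 = √(μ/r₂) = 7699 m/s; transfer-apokrone v_a = √[μ(2/r₂ − 1/a_t)] = 3783 m/s.
Δv₂ = v_c2 − v_a = 3916 m/s.
Total Δv = Δv₁ + Δv₂ = 10690 m/s = 10.69 km/s.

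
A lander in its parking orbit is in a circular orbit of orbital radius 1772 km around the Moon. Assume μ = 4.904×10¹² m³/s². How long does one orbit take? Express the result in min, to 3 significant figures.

r = 1772 km = 1.772×10⁶ m.
Kepler's third law: T = 2π√(r³/μ) = 2π√((1.772×10⁶)³ / 4.904×10¹²).
r³/μ = 1.135×10⁶ s², so T = 2π × 1.065×10³ = 6.693×10³ s.
Converting: 6.693×10³ s ÷ 60.00 = 111.5 min.

T ≈ 112 min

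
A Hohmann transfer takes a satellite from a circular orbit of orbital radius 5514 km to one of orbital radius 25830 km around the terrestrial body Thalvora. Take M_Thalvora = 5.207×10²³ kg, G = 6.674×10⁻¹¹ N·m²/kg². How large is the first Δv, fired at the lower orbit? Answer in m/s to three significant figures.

Δv ≈ 712 m/s

μ = GM = 6.674×10⁻¹¹ × 5.207×10²³ = 3.475×10¹³ m³/s².
r₁ = 5514 km = 5.514×10⁶ m.
r₂ = 25830 km = 2.583×10⁷ m.
Transfer ellipse a_t = (r₁ + r₂)/2 = 1.567×10⁷ m.
At r₁: circular v_c1 = √(μ/r₁) = 2510 m/s; transfer-periapsis v_p = √[μ(2/r₁ − 1/a_t)] = 3223 m/s.
Δv₁ = v_p − v_c1 = 712.5 m/s.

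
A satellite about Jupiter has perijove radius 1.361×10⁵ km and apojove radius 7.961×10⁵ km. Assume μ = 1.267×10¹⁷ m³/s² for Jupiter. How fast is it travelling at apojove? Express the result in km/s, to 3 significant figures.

Semi-major axis a = (r_p + r_a)/2 = 4.6610×10⁵ km = 4.661×10⁸ m.
Vis-viva: v² = μ(2/r − 1/a) = 1.267×10¹⁷ × (2.512×10⁻⁹ − 2.145×10⁻⁹) = 4.647×10⁷ m²/s².
v = 6817 m/s = 6.817 km/s.

v ≈ 6.82 km/s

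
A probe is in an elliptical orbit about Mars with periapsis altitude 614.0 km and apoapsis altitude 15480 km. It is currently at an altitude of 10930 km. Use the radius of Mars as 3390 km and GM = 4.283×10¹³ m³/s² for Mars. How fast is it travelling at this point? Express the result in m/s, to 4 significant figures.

v ≈ 1496 m/s

r_p = 3390 + 614.0 = 4004.0 km = 4.0040×10⁶ m.
r_a = 3390 + 15480 = 18870 km = 1.8870×10⁷ m.
r = 3390 + 10930 = 14320 km = 1.432×10⁷ m.
Semi-major axis a = (r_p + r_a)/2 = 11437 km = 1.144×10⁷ m.
Vis-viva: v² = μ(2/r − 1/a) = 4.283×10¹³ × (1.397×10⁻⁷ − 8.744×10⁻⁸) = 2.237×10⁶ m²/s².
v = 1496 m/s.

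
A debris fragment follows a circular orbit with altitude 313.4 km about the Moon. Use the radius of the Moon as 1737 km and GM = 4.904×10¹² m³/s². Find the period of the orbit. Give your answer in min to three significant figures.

T ≈ 139 min

r = 1737 + 313.4 = 2050.4 km = 2.0504×10⁶ m.
Kepler's third law: T = 2π√(r³/μ) = 2π√((2.050×10⁶)³ / 4.904×10¹²).
r³/μ = 1.758×10⁶ s², so T = 2π × 1.326×10³ = 8.330×10³ s.
Converting: 8.330×10³ s ÷ 60.00 = 138.8 min.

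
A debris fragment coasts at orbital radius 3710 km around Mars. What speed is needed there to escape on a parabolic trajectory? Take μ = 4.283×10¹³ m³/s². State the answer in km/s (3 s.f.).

r = 3710 km = 3.710×10⁶ m.
Escape speed v_esc = √(2μ/r) = √(2 × 4.283×10¹³ / 3.710×10⁶) = √(2.309×10⁷) = 4805 m/s.
= 4.805 km/s.

v_esc ≈ 4.81 km/s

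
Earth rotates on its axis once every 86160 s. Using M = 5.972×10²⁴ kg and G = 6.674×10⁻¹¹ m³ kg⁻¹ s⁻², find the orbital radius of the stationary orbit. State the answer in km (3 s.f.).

μ = GM = 6.674×10⁻¹¹ × 5.972×10²⁴ = 3.986×10¹⁴ m³/s².
A synchronous orbit has period T, so by Kepler's third law a = (μT²/4π²)^(1/3).
μT²/4π² = 3.986×10¹⁴ × (8.616×10⁴)² / 39.48 = 7.495×10²² m³.
a = 4.216×10⁷ m = 42162 km.

r_sync ≈ 42200 km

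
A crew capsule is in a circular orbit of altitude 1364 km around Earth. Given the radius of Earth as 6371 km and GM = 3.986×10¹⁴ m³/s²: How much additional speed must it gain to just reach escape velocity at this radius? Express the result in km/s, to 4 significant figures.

Δv ≈ 2.973 km/s

r = 6371 + 1364 = 7735.0 km = 7.7350×10⁶ m.
Circular speed v_c = √(μ/r) = 7179 m/s.
Escape speed v_esc = √(2μ/r) = √2 × v_c = 10150 m/s.
Δv = v_esc − v_c = 2973 m/s = 2.973 km/s.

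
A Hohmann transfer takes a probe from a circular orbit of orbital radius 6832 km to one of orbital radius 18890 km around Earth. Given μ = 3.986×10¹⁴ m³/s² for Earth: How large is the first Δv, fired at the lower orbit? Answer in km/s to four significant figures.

Δv ≈ 1.619 km/s

r₁ = 6832 km = 6.832×10⁶ m.
r₂ = 18890 km = 1.889×10⁷ m.
Transfer ellipse a_t = (r₁ + r₂)/2 = 1.286×10⁷ m.
At r₁: circular v_c1 = √(μ/r₁) = 7638 m/s; transfer-perigee v_p = √[μ(2/r₁ − 1/a_t)] = 9257 m/s.
Δv₁ = v_p − v_c1 = 1619 m/s.
= 1.619 km/s.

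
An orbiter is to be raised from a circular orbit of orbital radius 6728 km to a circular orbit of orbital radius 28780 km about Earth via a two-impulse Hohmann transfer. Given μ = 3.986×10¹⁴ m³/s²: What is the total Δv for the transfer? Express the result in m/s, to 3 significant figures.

Δv_total ≈ 3530 m/s

r₁ = 6728 km = 6.728×10⁶ m.
r₂ = 28780 km = 2.878×10⁷ m.
Transfer ellipse a_t = (r₁ + r₂)/2 = 1.775×10⁷ m.
At r₁: circular v_c1 = √(μ/r₁) = 7697 m/s; transfer-perigee v_p = √[μ(2/r₁ − 1/a_t)] = 9800 m/s.
Δv₁ = v_p − v_c1 = 2103 m/s.
At r₂: circular v_c2 = √(μ/r₂) = 3722 m/s; transfer-apogee v_a = √[μ(2/r₂ − 1/a_t)] = 2291 m/s.
Δv₂ = v_c2 − v_a = 1431 m/s.
Total Δv = Δv₁ + Δv₂ = 3533 m/s.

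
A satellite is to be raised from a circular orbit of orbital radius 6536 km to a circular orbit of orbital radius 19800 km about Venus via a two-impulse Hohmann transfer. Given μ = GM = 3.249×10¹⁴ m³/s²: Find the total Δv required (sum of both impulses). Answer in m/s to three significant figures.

Δv_total ≈ 2790 m/s

r₁ = 6536 km = 6.536×10⁶ m.
r₂ = 19800 km = 1.980×10⁷ m.
Transfer ellipse a_t = (r₁ + r₂)/2 = 1.317×10⁷ m.
At r₁: circular v_c1 = √(μ/r₁) = 7050 m/s; transfer-periapsis v_p = √[μ(2/r₁ − 1/a_t)] = 8646 m/s.
Δv₁ = v_p − v_c1 = 1595 m/s.
At r₂: circular v_c2 = √(μ/r₂) = 4051 m/s; transfer-apoapsis v_a = √[μ(2/r₂ − 1/a_t)] = 2854 m/s.
Δv₂ = v_c2 − v_a = 1197 m/s.
Total Δv = Δv₁ + Δv₂ = 2792 m/s.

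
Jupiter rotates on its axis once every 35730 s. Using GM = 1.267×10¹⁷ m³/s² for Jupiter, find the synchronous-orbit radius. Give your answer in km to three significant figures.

r_sync ≈ 1.60×10⁵ km

A synchronous orbit has period T, so by Kepler's third law a = (μT²/4π²)^(1/3).
μT²/4π² = 1.267×10¹⁷ × (3.573×10⁴)² / 39.48 = 4.097×10²⁴ m³.
a = 1.600×10⁸ m = 1.6002×10⁵ km.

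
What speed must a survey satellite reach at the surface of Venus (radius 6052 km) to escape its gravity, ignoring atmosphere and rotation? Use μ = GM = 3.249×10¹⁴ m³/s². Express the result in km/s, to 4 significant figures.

r = R = 6.052×10⁶ m.
Escape speed v_esc = √(2μ/r) = √(2 × 3.249×10¹⁴ / 6.052×10⁶) = √(1.074×10⁸) = 10360 m/s.
= 10.36 km/s.

v_esc ≈ 10.36 km/s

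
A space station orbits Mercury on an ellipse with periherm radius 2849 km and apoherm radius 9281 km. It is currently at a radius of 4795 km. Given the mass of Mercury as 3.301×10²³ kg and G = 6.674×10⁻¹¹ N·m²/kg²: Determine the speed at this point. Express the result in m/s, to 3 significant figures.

v ≈ 2360 m/s

μ = GM = 6.674×10⁻¹¹ × 3.301×10²³ = 2.203×10¹³ m³/s².
Semi-major axis a = (r_p + r_a)/2 = 6065.0 km = 6.065×10⁶ m.
Vis-viva: v² = μ(2/r − 1/a) = 2.203×10¹³ × (4.171×10⁻⁷ − 1.649×10⁻⁷) = 5.557×10⁶ m²/s².
v = 2357 m/s.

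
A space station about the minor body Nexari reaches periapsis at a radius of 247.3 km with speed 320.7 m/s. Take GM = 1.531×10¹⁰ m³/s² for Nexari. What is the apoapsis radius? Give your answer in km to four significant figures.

apoapsis radius ≈ 1213 km

r_p = 2.473×10⁵ m.
Specific energy ε = v²/2 − μ/r = -1.048×10⁴ J/kg, so a = −μ/(2ε) = 7.301×10⁵ m.
The apsides satisfy r_p + r_a = 2a, so the apoapsis radius is 2a − r_p = 1.213×10⁶ m = 1213.0 km.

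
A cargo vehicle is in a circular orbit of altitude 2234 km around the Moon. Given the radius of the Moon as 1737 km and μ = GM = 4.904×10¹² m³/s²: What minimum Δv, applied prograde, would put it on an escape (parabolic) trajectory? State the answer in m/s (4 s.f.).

r = 1737 + 2234 = 3971.0 km = 3.9710×10⁶ m.
Circular speed v_c = √(μ/r) = 1111 m/s.
Escape speed v_esc = √(2μ/r) = √2 × v_c = 1572 m/s.
Δv = v_esc − v_c = 460.3 m/s.

Δv ≈ 460.3 m/s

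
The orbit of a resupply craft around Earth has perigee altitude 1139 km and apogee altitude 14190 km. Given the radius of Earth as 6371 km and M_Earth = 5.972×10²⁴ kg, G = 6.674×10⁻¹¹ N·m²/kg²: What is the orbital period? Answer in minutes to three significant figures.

μ = GM = 6.674×10⁻¹¹ × 5.972×10²⁴ = 3.986×10¹⁴ m³/s².
r_p = 6371 + 1139 = 7510.0 km = 7.5100×10⁶ m.
r_a = 6371 + 14190 = 20561 km = 2.0561×10⁷ m.
Semi-major axis a = (r_p + r_a)/2 = (7510.0 + 20561)/2 = 14036 km = 1.404×10⁷ m.
By Kepler's third law T = 2π√(a³/μ) = 2π × 2.634×10³ = 1.655×10⁴ s.
= 275.8 minutes.

T ≈ 276 minutes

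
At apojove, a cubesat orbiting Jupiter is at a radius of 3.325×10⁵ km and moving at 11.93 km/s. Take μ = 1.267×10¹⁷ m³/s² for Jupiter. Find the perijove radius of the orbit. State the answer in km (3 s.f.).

r_a = 3.325×10⁸ m.
Specific energy ε = v²/2 − μ/r = -3.099×10⁸ J/kg, so a = −μ/(2ε) = 2.044×10⁸ m.
The apsides satisfy r_p + r_a = 2a, so the perijove radius is 2a − r_a = 7.635×10⁷ m = 76355 km.

perijove radius ≈ 76400 km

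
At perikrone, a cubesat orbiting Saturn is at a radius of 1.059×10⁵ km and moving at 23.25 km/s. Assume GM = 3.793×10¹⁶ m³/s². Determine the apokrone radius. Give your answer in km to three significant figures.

r_p = 1.059×10⁸ m.
Specific energy ε = v²/2 − μ/r = -8.789×10⁷ J/kg, so a = −μ/(2ε) = 2.158×10⁸ m.
The apsides satisfy r_p + r_a = 2a, so the apokrone radius is 2a − r_p = 3.257×10⁸ m = 3.2568×10⁵ km.

apokrone radius ≈ 3.26×10⁵ km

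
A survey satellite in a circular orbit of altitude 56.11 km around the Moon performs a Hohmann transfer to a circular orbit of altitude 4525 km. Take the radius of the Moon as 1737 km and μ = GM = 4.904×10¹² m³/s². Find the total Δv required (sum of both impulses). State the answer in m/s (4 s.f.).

r₁ = 1737 + 56.11 = 1793.1 km = 1.7931×10⁶ m.
r₂ = 1737 + 4525 = 6262.0 km = 6.2620×10⁶ m.
Transfer ellipse a_t = (r₁ + r₂)/2 = 4.028×10⁶ m.
At r₁: circular v_c1 = √(μ/r₁) = 1654 m/s; transfer-perilune v_p = √[μ(2/r₁ − 1/a_t)] = 2062 m/s.
Δv₁ = v_p − v_c1 = 408.3 m/s.
At r₂: circular v_c2 = √(μ/r₂) = 884.9 m/s; transfer-apolune v_a = √[μ(2/r₂ − 1/a_t)] = 590.5 m/s.
Δv₂ = v_c2 − v_a = 294.5 m/s.
Total Δv = Δv₁ + Δv₂ = 702.8 m/s.

Δv_total ≈ 702.8 m/s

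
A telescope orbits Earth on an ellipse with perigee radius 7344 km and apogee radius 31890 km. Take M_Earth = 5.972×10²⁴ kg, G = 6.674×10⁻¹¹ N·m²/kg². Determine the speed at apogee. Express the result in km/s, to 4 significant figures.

μ = GM = 6.674×10⁻¹¹ × 5.972×10²⁴ = 3.986×10¹⁴ m³/s².
Semi-major axis a = (r_p + r_a)/2 = 19617 km = 1.962×10⁷ m.
Vis-viva: v² = μ(2/r − 1/a) = 3.986×10¹⁴ × (6.272×10⁻⁸ − 5.098×10⁻⁸) = 4.679×10⁶ m²/s².
v = 2163 m/s = 2.163 km/s.

v ≈ 2.163 km/s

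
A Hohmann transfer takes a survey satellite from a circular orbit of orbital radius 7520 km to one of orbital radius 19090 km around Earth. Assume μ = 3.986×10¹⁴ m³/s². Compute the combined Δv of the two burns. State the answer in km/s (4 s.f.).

r₁ = 7520 km = 7.520×10⁶ m.
r₂ = 19090 km = 1.909×10⁷ m.
Transfer ellipse a_t = (r₁ + r₂)/2 = 1.330×10⁷ m.
At r₁: circular v_c1 = √(μ/r₁) = 7280 m/s; transfer-perigee v_p = √[μ(2/r₁ − 1/a_t)] = 8721 m/s.
Δv₁ = v_p − v_c1 = 1440 m/s.
At r₂: circular v_c2 = √(μ/r₂) = 4569 m/s; transfer-apogee v_a = √[μ(2/r₂ − 1/a_t)] = 3435 m/s.
Δv₂ = v_c2 − v_a = 1134 m/s.
Total Δv = Δv₁ + Δv₂ = 2574 m/s = 2.574 km/s.

Δv_total ≈ 2.574 km/s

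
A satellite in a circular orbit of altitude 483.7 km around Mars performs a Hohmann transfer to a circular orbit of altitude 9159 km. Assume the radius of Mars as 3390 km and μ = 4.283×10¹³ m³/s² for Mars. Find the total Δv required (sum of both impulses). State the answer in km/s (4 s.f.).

Δv_total ≈ 1.364 km/s

r₁ = 3390 + 483.7 = 3873.7 km = 3.8737×10⁶ m.
r₂ = 3390 + 9159 = 12549 km = 1.2549×10⁷ m.
Transfer ellipse a_t = (r₁ + r₂)/2 = 8.211×10⁶ m.
At r₁: circular v_c1 = √(μ/r₁) = 3325 m/s; transfer-periapsis v_p = √[μ(2/r₁ − 1/a_t)] = 4111 m/s.
Δv₁ = v_p − v_c1 = 785.5 m/s.
At r₂: circular v_c2 = √(μ/r₂) = 1847 m/s; transfer-apoapsis v_a = √[μ(2/r₂ − 1/a_t)] = 1269 m/s.
Δv₂ = v_c2 − v_a = 578.5 m/s.
Total Δv = Δv₁ + Δv₂ = 1364 m/s = 1.364 km/s.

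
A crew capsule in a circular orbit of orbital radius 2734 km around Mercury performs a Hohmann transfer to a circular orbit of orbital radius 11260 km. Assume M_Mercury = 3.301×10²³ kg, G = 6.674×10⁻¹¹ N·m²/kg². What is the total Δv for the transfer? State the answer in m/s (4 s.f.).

μ = GM = 6.674×10⁻¹¹ × 3.301×10²³ = 2.203×10¹³ m³/s².
r₁ = 2734 km = 2.734×10⁶ m.
r₂ = 11260 km = 1.126×10⁷ m.
Transfer ellipse a_t = (r₁ + r₂)/2 = 6.997×10⁶ m.
At r₁: circular v_c1 = √(μ/r₁) = 2839 m/s; transfer-periherm v_p = √[μ(2/r₁ − 1/a_t)] = 3601 m/s.
Δv₁ = v_p − v_c1 = 762.4 m/s.
At r₂: circular v_c2 = √(μ/r₂) = 1399 m/s; transfer-apoherm v_a = √[μ(2/r₂ − 1/a_t)] = 874.4 m/s.
Δv₂ = v_c2 − v_a = 524.4 m/s.
Total Δv = Δv₁ + Δv₂ = 1287 m/s.

Δv_total ≈ 1287 m/s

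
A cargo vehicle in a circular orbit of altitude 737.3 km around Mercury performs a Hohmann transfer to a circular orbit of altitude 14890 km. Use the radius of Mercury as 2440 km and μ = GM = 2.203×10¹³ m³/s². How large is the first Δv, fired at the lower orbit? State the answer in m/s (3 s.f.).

Δv ≈ 790 m/s

r₁ = 2440 + 737.3 = 3177.3 km = 3.1773×10⁶ m.
r₂ = 2440 + 14890 = 17330 km = 1.7330×10⁷ m.
Transfer ellipse a_t = (r₁ + r₂)/2 = 1.025×10⁷ m.
At r₁: circular v_c1 = √(μ/r₁) = 2633 m/s; transfer-periherm v_p = √[μ(2/r₁ − 1/a_t)] = 3423 m/s.
Δv₁ = v_p − v_c1 = 790.1 m/s.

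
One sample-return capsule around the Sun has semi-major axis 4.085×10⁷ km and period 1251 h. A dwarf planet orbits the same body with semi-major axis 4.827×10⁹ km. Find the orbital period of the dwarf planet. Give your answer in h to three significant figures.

T₂ ≈ 1.61×10⁶ h

Kepler's third law: T² ∝ a³, so T₂ = T₁ (a₂/a₁)^(3/2).
a₂/a₁ = 118.2, (a₂/a₁)^(3/2) = 1284.
T₂ = 1251 × 1284 = 1.607×10⁶ h.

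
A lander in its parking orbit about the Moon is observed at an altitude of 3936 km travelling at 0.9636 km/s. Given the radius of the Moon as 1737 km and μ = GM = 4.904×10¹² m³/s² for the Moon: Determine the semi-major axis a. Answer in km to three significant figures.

r = 1737 + 3936 = 5673.0 km = 5.673×10⁶ m.
Specific orbital energy ε = v²/2 − μ/r = (963.6)²/2 − 4.904×10¹²/5.673×10⁶ = -4.002×10⁵ J/kg.
Since ε = −μ/(2a), a = −μ/(2ε) = 6.127×10⁶ m = 6127.2 km.

a ≈ 6130 km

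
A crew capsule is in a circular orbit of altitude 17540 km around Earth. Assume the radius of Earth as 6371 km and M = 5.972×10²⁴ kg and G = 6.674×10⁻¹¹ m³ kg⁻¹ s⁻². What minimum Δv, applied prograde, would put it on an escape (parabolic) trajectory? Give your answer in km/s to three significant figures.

Δv ≈ 1.69 km/s

μ = GM = 6.674×10⁻¹¹ × 5.972×10²⁴ = 3.986×10¹⁴ m³/s².
r = 6371 + 17540 = 23911 km = 2.3911×10⁷ m.
Circular speed v_c = √(μ/r) = 4083 m/s.
Escape speed v_esc = √(2μ/r) = √2 × v_c = 5774 m/s.
Δv = v_esc − v_c = 1691 m/s = 1.691 km/s.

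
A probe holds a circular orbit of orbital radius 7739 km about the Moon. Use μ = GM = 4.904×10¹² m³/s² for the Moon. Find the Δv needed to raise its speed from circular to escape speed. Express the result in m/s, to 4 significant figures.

Δv ≈ 329.7 m/s

r = 7739 km = 7.739×10⁶ m.
Circular speed v_c = √(μ/r) = 796.0 m/s.
Escape speed v_esc = √(2μ/r) = √2 × v_c = 1126 m/s.
Δv = v_esc − v_c = 329.7 m/s.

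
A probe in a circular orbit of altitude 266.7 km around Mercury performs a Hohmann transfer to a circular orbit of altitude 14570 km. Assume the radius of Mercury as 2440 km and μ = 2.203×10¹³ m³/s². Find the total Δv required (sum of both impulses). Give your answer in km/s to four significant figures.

Δv_total ≈ 1.436 km/s

r₁ = 2440 + 266.7 = 2706.7 km = 2.7067×10⁶ m.
r₂ = 2440 + 14570 = 17010 km = 1.7010×10⁷ m.
Transfer ellipse a_t = (r₁ + r₂)/2 = 9.858×10⁶ m.
At r₁: circular v_c1 = √(μ/r₁) = 2853 m/s; transfer-periherm v_p = √[μ(2/r₁ − 1/a_t)] = 3747 m/s.
Δv₁ = v_p − v_c1 = 894.6 m/s.
At r₂: circular v_c2 = √(μ/r₂) = 1138 m/s; transfer-apoherm v_a = √[μ(2/r₂ − 1/a_t)] = 596.3 m/s.
Δv₂ = v_c2 − v_a = 541.7 m/s.
Total Δv = Δv₁ + Δv₂ = 1436 m/s = 1.436 km/s.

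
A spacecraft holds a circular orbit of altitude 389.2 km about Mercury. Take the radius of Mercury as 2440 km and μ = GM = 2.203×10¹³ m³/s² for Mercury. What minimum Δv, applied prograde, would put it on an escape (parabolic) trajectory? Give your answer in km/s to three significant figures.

Δv ≈ 1.16 km/s

r = 2440 + 389.2 = 2829.2 km = 2.8292×10⁶ m.
Circular speed v_c = √(μ/r) = 2790 m/s.
Escape speed v_esc = √(2μ/r) = √2 × v_c = 3946 m/s.
Δv = v_esc − v_c = 1156 m/s = 1.156 km/s.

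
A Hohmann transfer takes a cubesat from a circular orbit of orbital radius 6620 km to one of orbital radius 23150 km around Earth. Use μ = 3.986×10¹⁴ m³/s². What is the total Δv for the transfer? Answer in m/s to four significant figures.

Δv_total ≈ 3300 m/s

r₁ = 6620 km = 6.620×10⁶ m.
r₂ = 23150 km = 2.315×10⁷ m.
Transfer ellipse a_t = (r₁ + r₂)/2 = 1.488×10⁷ m.
At r₁: circular v_c1 = √(μ/r₁) = 7760 m/s; transfer-perigee v_p = √[μ(2/r₁ − 1/a_t)] = 9677 m/s.
Δv₁ = v_p − v_c1 = 1917 m/s.
At r₂: circular v_c2 = √(μ/r₂) = 4149 m/s; transfer-apogee v_a = √[μ(2/r₂ − 1/a_t)] = 2767 m/s.
Δv₂ = v_c2 − v_a = 1382 m/s.
Total Δv = Δv₁ + Δv₂ = 3300 m/s.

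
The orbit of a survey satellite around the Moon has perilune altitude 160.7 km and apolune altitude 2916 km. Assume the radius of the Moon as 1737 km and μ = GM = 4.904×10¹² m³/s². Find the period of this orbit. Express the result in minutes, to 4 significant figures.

T ≈ 280.3 minutes

r_p = 1737 + 160.7 = 1897.7 km = 1.8977×10⁶ m.
r_a = 1737 + 2916 = 4653.0 km = 4.6530×10⁶ m.
Semi-major axis a = (r_p + r_a)/2 = (1897.7 + 4653.0)/2 = 3275.3 km = 3.275×10⁶ m.
By Kepler's third law T = 2π√(a³/μ) = 2π × 2.677×10³ = 1.682×10⁴ s.
= 280.3 minutes.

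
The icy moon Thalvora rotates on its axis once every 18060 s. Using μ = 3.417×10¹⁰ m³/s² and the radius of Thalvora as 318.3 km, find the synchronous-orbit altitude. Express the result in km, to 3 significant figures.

h_sync ≈ 338 km

A synchronous orbit has period T, so by Kepler's third law a = (μT²/4π²)^(1/3).
μT²/4π² = 3.417×10¹⁰ × (1.806×10⁴)² / 39.48 = 2.823×10¹⁷ m³.
a = 6.560×10⁵ m = 656.00 km.
Altitude h = a − R = 656.00 − 318.3 = 337.70 km.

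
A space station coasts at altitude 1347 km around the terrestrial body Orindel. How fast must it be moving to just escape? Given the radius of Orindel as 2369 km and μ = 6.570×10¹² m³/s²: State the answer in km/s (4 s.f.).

r = 2369 + 1347 = 3716.0 km = 3.7160×10⁶ m.
Escape speed v_esc = √(2μ/r) = √(2 × 6.570×10¹² / 3.716×10⁶) = √(3.536×10⁶) = 1880 m/s.
= 1.880 km/s.

v_esc ≈ 1.880 km/s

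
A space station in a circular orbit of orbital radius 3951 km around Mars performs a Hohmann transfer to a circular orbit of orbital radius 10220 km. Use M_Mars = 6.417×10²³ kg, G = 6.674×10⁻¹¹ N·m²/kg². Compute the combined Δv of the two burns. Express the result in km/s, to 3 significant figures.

Δv_total ≈ 1.18 km/s

μ = GM = 6.674×10⁻¹¹ × 6.417×10²³ = 4.283×10¹³ m³/s².
r₁ = 3951 km = 3.951×10⁶ m.
r₂ = 10220 km = 1.022×10⁷ m.
Transfer ellipse a_t = (r₁ + r₂)/2 = 7.086×10⁶ m.
At r₁: circular v_c1 = √(μ/r₁) = 3292 m/s; transfer-periapsis v_p = √[μ(2/r₁ − 1/a_t)] = 3954 m/s.
Δv₁ = v_p − v_c1 = 661.7 m/s.
At r₂: circular v_c2 = √(μ/r₂) = 2047 m/s; transfer-apoapsis v_a = √[μ(2/r₂ − 1/a_t)] = 1529 m/s.
Δv₂ = v_c2 − v_a = 518.4 m/s.
Total Δv = Δv₁ + Δv₂ = 1180 m/s = 1.180 km/s.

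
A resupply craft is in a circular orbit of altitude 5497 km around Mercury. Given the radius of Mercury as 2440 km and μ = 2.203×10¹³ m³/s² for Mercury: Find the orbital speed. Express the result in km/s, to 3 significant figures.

v ≈ 1.67 km/s

r = 2440 + 5497 = 7937.0 km = 7.9370×10⁶ m.
For a circular orbit v = √(μ/r) = √(2.203×10¹³ / 7.937×10⁶) = √(2.776×10⁶) = 1666 m/s.
That is 1.666 km/s.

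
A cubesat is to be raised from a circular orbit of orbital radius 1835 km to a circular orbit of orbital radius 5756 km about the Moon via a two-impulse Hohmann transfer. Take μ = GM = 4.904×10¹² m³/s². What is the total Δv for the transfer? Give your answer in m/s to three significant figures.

r₁ = 1835 km = 1.835×10⁶ m.
r₂ = 5756 km = 5.756×10⁶ m.
Transfer ellipse a_t = (r₁ + r₂)/2 = 3.796×10⁶ m.
At r₁: circular v_c1 = √(μ/r₁) = 1635 m/s; transfer-perilune v_p = √[μ(2/r₁ − 1/a_t)] = 2013 m/s.
Δv₁ = v_p − v_c1 = 378.4 m/s.
At r₂: circular v_c2 = √(μ/r₂) = 923.0 m/s; transfer-apolune v_a = √[μ(2/r₂ − 1/a_t)] = 641.8 m/s.
Δv₂ = v_c2 − v_a = 281.2 m/s.
Total Δv = Δv₁ + Δv₂ = 659.6 m/s.

Δv_total ≈ 660 m/s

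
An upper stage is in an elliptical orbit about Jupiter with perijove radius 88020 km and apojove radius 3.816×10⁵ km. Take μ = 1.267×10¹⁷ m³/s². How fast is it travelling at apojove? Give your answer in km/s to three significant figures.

v ≈ 11.2 km/s

Semi-major axis a = (r_p + r_a)/2 = 2.3481×10⁵ km = 2.348×10⁸ m.
Vis-viva: v² = μ(2/r − 1/a) = 1.267×10¹⁷ × (5.241×10⁻⁹ − 4.259×10⁻⁹) = 1.245×10⁸ m²/s².
v = 11160 m/s = 11.16 km/s.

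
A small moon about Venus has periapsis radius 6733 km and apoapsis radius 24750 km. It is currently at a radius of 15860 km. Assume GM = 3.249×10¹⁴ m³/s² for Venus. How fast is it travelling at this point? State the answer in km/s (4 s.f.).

v ≈ 4.509 km/s

Semi-major axis a = (r_p + r_a)/2 = 15742 km = 1.574×10⁷ m.
Vis-viva: v² = μ(2/r − 1/a) = 3.249×10¹⁴ × (1.261×10⁻⁷ − 6.353×10⁻⁸) = 2.033×10⁷ m²/s².
v = 4509 m/s = 4.509 km/s.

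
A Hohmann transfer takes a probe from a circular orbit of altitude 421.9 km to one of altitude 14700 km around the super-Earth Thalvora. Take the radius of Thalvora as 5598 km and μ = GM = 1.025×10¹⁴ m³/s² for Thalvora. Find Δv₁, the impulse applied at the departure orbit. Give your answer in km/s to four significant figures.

r₁ = 5598 + 421.9 = 6019.9 km = 6.0199×10⁶ m.
r₂ = 5598 + 14700 = 20298 km = 2.0298×10⁷ m.
Transfer ellipse a_t = (r₁ + r₂)/2 = 1.316×10⁷ m.
At r₁: circular v_c1 = √(μ/r₁) = 4126 m/s; transfer-periapsis v_p = √[μ(2/r₁ − 1/a_t)] = 5125 m/s.
Δv₁ = v_p − v_c1 = 998.5 m/s.
= 0.9985 km/s.

Δv ≈ 0.9985 km/s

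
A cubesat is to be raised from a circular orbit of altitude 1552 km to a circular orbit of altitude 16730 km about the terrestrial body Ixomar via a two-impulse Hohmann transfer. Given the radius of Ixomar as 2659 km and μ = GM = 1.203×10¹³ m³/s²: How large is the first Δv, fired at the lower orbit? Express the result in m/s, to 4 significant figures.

Δv ≈ 476.4 m/s

r₁ = 2659 + 1552 = 4211.0 km = 4.2110×10⁶ m.
r₂ = 2659 + 16730 = 19389 km = 1.9389×10⁷ m.
Transfer ellipse a_t = (r₁ + r₂)/2 = 1.180×10⁷ m.
At r₁: circular v_c1 = √(μ/r₁) = 1690 m/s; transfer-periapsis v_p = √[μ(2/r₁ − 1/a_t)] = 2167 m/s.
Δv₁ = v_p − v_c1 = 476.4 m/s.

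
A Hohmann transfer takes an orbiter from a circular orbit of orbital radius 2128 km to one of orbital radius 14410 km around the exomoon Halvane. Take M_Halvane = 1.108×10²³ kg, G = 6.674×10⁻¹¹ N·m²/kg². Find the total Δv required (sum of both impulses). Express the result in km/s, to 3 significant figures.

Δv_total ≈ 0.95 km/s

μ = GM = 6.674×10⁻¹¹ × 1.108×10²³ = 7.395×10¹² m³/s².
r₁ = 2128 km = 2.128×10⁶ m.
r₂ = 14410 km = 1.441×10⁷ m.
Transfer ellipse a_t = (r₁ + r₂)/2 = 8.269×10⁶ m.
At r₁: circular v_c1 = √(μ/r₁) = 1864 m/s; transfer-periapsis v_p = √[μ(2/r₁ − 1/a_t)] = 2461 m/s.
Δv₁ = v_p − v_c1 = 596.7 m/s.
At r₂: circular v_c2 = √(μ/r₂) = 716.4 m/s; transfer-apoapsis v_a = √[μ(2/r₂ − 1/a_t)] = 363.4 m/s.
Δv₂ = v_c2 − v_a = 353.0 m/s.
Total Δv = Δv₁ + Δv₂ = 949.7 m/s = 0.9497 km/s.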